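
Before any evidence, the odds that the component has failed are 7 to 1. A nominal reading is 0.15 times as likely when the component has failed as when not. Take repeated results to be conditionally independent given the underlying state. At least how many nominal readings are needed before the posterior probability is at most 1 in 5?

2

Prior odds = 7.
Likelihood ratio per nominal reading = 0.15.
Target posterior odds = 0.2/0.8 = 0.25.
Require 0.15ⁿ ≤ 0.25 ÷ 7 = 1/28.
0.15¹ = 0.15 is still above 1/28 but 0.15² = 0.0225 is at or below it, so n = 2.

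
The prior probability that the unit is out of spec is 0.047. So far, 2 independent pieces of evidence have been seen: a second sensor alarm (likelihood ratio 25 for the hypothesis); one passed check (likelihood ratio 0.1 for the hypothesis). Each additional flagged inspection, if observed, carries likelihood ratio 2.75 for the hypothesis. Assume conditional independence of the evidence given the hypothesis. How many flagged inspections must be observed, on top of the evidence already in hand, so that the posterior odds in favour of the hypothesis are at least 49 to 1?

Prior odds = 0.047/0.953 = 47/953.
Combined Bayes factor of the evidence already in hand = 25 × 0.1 = 2.5.
Odds after that evidence = (47/953) × 2.5 = 235/1906.
Target odds = 49.
Need 2.75ⁿ ≥ 49 ÷ (235/1906) = 93394/235.
2.75⁵ = 161051/1024 falls short of 93394/235 but 2.75⁶ = 1771561/4096 reaches it, so n = 6.

6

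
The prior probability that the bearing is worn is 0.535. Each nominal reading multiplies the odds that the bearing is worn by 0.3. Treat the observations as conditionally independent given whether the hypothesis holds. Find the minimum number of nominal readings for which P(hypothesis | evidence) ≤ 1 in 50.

4

Prior odds = 0.535/0.465 = 107/93.
Likelihood ratio per nominal reading = 0.3.
Target posterior odds = 0.02/0.98 = 1/49.
Need (107/93) × 0.3ⁿ ≤ 1/49, i.e. 0.3ⁿ ≤ 93/5243.
0.3³ = 0.027 is still above 93/5243 but 0.3⁴ = 0.0081 is at or below it, so n = 4.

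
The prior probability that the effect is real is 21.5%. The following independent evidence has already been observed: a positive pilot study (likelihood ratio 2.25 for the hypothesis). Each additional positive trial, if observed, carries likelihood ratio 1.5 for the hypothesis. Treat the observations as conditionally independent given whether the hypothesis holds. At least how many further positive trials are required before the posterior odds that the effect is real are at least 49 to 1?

Prior odds = 0.215/0.785 = 43/157.
Bayes factor of the evidence already in hand = 2.25.
Odds after that evidence = (43/157) × 2.25 = 387/628.
Target odds = 49.
Need 1.5ⁿ ≥ 49 ÷ (387/628) = 30772/387.
1.5¹⁰ = 59049/1024 falls short of 30772/387 but 1.5¹¹ = 177147/2048 reaches it, so n = 11.

11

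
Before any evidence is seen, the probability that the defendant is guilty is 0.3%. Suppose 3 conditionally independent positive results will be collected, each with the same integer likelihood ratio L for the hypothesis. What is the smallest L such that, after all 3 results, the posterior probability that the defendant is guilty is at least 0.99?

Prior odds = 0.003/0.997 = 3/997.
Target odds = 0.99/0.01 = 99.
Need L³ ≥ 99 ÷ (3/997) = 32901.
32³ = 32768 < 32901 ≤ 35937 = 33³, so L = 33.

33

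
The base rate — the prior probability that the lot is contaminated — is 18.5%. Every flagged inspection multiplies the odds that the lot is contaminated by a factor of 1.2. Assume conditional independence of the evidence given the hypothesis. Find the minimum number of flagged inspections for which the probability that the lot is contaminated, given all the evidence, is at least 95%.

Prior odds: 0.185 ÷ 0.815 = 37/163.
Likelihood ratio per flagged inspection = 1.2.
Target odds: 0.95 ÷ 0.05 = 19.
Need (37/163) × 1.2ⁿ ≥ 19, i.e. 1.2ⁿ ≥ 3097/37.
1.2²⁴ ≈79.4968 falls short of 3097/37 but 1.2²⁵ ≈95.3962 reaches it, so n = 25.

25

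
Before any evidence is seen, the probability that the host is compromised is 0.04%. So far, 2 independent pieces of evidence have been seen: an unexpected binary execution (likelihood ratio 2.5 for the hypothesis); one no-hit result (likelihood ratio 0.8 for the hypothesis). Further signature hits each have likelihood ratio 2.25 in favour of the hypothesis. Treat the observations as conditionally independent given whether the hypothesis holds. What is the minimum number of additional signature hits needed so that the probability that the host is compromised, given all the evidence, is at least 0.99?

Prior odds = 0.0004/0.9996 = 1/2499.
Combined Bayes factor of the evidence already in hand = 2.5 × 0.8 = 2.
Odds after that evidence = (1/2499) × 2 = 2/2499.
Target odds = 0.99/0.01 = 99.
Need 2.25ⁿ ≥ 99 ÷ (2/2499) = 123700.5.
2.25¹⁴ ≈85222.7 falls short of 123700.5 but 2.25¹⁵ ≈191751 reaches it, so n = 15.

15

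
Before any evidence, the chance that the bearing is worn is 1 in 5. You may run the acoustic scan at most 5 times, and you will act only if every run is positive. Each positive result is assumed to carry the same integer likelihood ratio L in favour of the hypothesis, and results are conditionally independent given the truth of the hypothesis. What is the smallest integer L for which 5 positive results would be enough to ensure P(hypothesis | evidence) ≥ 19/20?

Prior odds = 0.2/0.8 = 0.25.
Target odds = 0.95/0.05 = 19.
Need L⁵ ≥ 19 ÷ 0.25 = 76.
2⁵ = 32 < 76 ≤ 243 = 3⁵, so L = 3.

3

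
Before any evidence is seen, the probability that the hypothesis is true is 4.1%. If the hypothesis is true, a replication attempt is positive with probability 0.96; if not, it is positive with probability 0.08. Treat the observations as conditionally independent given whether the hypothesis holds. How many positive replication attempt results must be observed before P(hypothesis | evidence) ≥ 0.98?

Prior odds: 0.041 ÷ 0.959 = 41/959.
Likelihood ratio of a positive = 0.96/0.08 = 12.
Target odds: 0.98 ÷ 0.02 = 49.
Need (41/959) × 12ⁿ ≥ 49, i.e. 12ⁿ ≥ 46991/41.
12² = 144 falls short of 46991/41 but 12³ = 1728 reaches it, so n = 3.

3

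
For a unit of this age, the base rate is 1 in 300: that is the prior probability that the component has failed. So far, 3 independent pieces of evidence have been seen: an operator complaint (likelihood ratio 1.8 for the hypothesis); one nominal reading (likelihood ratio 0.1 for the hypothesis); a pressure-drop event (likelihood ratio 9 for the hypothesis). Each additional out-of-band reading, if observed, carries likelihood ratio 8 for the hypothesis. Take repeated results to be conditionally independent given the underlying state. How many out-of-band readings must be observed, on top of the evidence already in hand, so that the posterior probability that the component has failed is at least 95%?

Prior odds = (1/300)/(299/300) = 1/299.
Combined Bayes factor of the evidence already in hand = 1.8 × 0.1 × 9 = 1.62.
Odds after that evidence = (1/299) × 1.62 = 81/14950.
Target odds = 0.95/0.05 = 19.
Need 8ⁿ ≥ 19 ÷ (81/14950) = 284050/81.
8³ = 512 falls short of 284050/81 but 8⁴ = 4096 reaches it, so n = 4.

4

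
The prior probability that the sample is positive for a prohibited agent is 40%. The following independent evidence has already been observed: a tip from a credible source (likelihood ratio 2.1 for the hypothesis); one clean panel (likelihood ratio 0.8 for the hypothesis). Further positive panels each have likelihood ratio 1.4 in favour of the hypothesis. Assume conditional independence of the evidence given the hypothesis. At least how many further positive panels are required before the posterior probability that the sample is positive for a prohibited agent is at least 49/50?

Prior odds = 0.4/0.6 = 2/3.
Combined Bayes factor of the evidence already in hand = 2.1 × 0.8 = 1.68.
Odds after that evidence = (2/3) × 1.68 = 1.12.
Target odds = 0.98/0.02 = 49.
Need 1.4ⁿ ≥ 49 ÷ 1.12 = 43.75.
1.4¹¹ ≈40.4957 falls short of 43.75 but 1.4¹² ≈56.6939 reaches it, so n = 12.

12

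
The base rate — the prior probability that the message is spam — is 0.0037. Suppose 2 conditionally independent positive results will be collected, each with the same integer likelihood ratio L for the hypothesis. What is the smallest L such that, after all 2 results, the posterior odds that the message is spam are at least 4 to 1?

Prior odds = 0.0037/0.9963 = 37/9963.
Target odds = 4.
Need L² ≥ 4 ÷ (37/9963) = 39852/37.
32² = 1024 < 39852/37 ≤ 1089 = 33², so L = 33.

33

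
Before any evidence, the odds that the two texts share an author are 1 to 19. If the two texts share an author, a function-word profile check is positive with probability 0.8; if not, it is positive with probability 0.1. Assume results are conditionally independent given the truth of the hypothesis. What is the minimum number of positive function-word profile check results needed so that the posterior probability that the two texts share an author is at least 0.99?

4

Prior odds = 1/19.
Likelihood ratio of a positive = 0.8/0.1 = 8.
Target odds: 0.99 ÷ 0.01 = 99.
Need (1/19) × 8ⁿ ≥ 99, i.e. 8ⁿ ≥ 1881.
8³ = 512 falls short of 1881 but 8⁴ = 4096 reaches it, so n = 4.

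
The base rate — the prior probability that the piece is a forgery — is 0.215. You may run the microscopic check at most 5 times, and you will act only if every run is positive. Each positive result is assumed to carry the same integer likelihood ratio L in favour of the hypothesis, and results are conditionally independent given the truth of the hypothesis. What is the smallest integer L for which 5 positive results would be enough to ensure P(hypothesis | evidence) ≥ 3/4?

Prior odds = 0.215/0.785 = 43/157.
Target odds = 0.75/0.25 = 3.
Need L⁵ ≥ 3 ÷ (43/157) = 471/43.
1⁵ = 1 < 471/43 ≤ 32 = 2⁵, so L = 2.

2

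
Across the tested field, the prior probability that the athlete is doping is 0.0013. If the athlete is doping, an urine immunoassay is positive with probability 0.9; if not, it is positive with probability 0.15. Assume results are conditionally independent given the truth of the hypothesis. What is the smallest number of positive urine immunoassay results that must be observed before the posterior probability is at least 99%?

Prior odds: 0.0013 ÷ 0.9987 = 13/9987.
Likelihood ratio of a positive = 0.9/0.15 = 6.
Target posterior odds = 0.99/0.01 = 99.
Need (13/9987) × 6ⁿ ≥ 99, i.e. 6ⁿ ≥ 988713/13.
6⁶ = 46656 falls short of 988713/13 but 6⁷ = 279936 reaches it, so n = 7.

7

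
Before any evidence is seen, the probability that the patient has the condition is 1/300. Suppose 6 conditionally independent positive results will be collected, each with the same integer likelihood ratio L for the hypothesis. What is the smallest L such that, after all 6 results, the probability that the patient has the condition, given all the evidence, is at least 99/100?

Prior odds = (1/300)/(299/300) = 1/299.
Target odds = 0.99/0.01 = 99.
Need L⁶ ≥ 99 ÷ (1/299) = 29601.
5⁶ = 15625 < 29601 ≤ 46656 = 6⁶, so L = 6.

6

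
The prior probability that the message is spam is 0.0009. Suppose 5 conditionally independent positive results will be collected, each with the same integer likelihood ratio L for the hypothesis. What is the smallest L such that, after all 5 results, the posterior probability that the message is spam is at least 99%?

Prior odds = 0.0009/0.9991 = 9/9991.
Target odds = 0.99/0.01 = 99.
Need L⁵ ≥ 99 ÷ (9/9991) = 109901.
10⁵ = 100000 < 109901 ≤ 161051 = 11⁵, so L = 11.

11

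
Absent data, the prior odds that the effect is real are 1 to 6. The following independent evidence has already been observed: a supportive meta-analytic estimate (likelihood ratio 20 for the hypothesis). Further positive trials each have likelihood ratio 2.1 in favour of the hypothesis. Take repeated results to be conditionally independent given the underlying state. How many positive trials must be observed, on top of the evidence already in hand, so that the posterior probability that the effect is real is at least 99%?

Prior odds = 1/6.
Bayes factor of the evidence already in hand = 20.
Odds after that evidence = (1/6) × 20 = 10/3.
Target odds = 0.99/0.01 = 99.
Need 2.1ⁿ ≥ 99 ÷ (10/3) = 29.7.
2.1⁴ = 19.4481 falls short of 29.7 but 2.1⁵ = 4084101/100000 reaches it, so n = 5.

5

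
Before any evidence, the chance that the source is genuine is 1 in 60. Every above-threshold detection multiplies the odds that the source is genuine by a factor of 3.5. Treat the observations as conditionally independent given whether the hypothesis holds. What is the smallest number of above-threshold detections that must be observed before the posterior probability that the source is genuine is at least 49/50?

7

Prior odds: (1/60) ÷ (59/60) = 1/59.
Likelihood ratio per above-threshold detection = 3.5.
Target odds: 0.98 ÷ 0.02 = 49.
Require 3.5ⁿ ≥ 49 ÷ (1/59) = 2891.
3.5⁶ = 1838.265625 falls short of 2891 but 3.5⁷ = 823543/128 reaches it, so n = 7.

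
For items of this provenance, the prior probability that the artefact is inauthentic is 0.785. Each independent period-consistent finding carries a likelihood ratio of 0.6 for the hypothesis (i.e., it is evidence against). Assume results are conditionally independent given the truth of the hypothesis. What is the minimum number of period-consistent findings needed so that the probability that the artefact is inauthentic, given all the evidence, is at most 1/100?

Prior odds = 0.785/0.215 = 157/43.
Likelihood ratio per period-consistent finding = 0.6.
Target posterior odds = 0.01/0.99 = 1/99.
Need (157/43) × 0.6ⁿ ≤ 1/99, i.e. 0.6ⁿ ≤ 43/15543.
0.6¹¹ = 177147/48828125 is still above 43/15543 but 0.6¹² = 531441/244140625 is at or below it, so n = 12.

12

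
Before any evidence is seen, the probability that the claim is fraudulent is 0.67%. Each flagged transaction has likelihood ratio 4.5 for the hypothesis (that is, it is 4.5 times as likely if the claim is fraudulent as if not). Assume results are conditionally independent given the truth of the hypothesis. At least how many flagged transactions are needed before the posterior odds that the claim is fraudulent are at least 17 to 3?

Prior odds = 0.0067/0.9933 = 67/9933.
Likelihood ratio per flagged transaction = 4.5.
Target odds = 17/3.
Need (67/9933) × 4.5ⁿ ≥ 17/3, i.e. 4.5ⁿ ≥ 56287/67.
4.5⁴ = 410.0625 falls short of 56287/67 but 4.5⁵ = 1845.28125 reaches it, so n = 5.

5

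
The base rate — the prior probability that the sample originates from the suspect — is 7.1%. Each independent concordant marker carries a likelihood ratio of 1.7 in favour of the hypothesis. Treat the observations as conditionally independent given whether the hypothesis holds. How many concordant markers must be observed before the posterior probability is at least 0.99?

14

Prior odds = 0.071/0.929 = 71/929.
Likelihood ratio per concordant marker = 1.7.
Target odds: 0.99 ÷ 0.01 = 99.
Require 1.7ⁿ ≥ 99 ÷ (71/929) = 91971/71.
1.7¹³ ≈990.458 falls short of 91971/71 but 1.7¹⁴ ≈1683.78 reaches it, so n = 14.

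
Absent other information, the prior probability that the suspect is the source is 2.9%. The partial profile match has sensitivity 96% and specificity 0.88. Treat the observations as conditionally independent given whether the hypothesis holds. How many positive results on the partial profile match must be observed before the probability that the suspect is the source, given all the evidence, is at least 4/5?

3

Prior odds = 0.029/0.971 = 29/971.
False-positive rate = 1 − 0.88 = 0.12; likelihood ratio of a positive = 0.96/0.12 = 8.
Target posterior odds = 0.8/0.2 = 4.
Require 8ⁿ ≥ 4 ÷ (29/971) = 3884/29.
8² = 64 falls short of 3884/29 but 8³ = 512 reaches it, so n = 3.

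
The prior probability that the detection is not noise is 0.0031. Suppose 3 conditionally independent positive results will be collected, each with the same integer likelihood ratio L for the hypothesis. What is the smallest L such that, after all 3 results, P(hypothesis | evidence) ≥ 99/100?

Prior odds = 0.0031/0.9969 = 31/9969.
Target odds = 0.99/0.01 = 99.
Need L³ ≥ 99 ÷ (31/9969) = 986931/31.
31³ = 29791 < 986931/31 ≤ 32768 = 32³, so L = 32.

32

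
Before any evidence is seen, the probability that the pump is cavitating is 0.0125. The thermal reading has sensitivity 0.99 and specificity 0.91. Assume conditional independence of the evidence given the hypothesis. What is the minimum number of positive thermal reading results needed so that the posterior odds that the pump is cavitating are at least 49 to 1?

Prior odds = 0.0125/0.9875 = 1/79.
False-positive rate = 1 − 0.91 = 0.09; likelihood ratio of a positive = 0.99/0.09 = 11.
Target odds = 49.
Require 11ⁿ ≥ 49 ÷ (1/79) = 3871.
11³ = 1331 falls short of 3871 but 11⁴ = 14641 reaches it, so n = 4.

4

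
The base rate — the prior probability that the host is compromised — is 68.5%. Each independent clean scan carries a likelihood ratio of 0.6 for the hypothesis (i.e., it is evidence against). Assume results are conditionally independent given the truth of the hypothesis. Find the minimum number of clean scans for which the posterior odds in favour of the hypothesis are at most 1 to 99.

Prior odds = 0.685/0.315 = 137/63.
Likelihood ratio per clean scan = 0.6.
Target odds = 1/99.
Need (137/63) × 0.6ⁿ ≤ 1/99, i.e. 0.6ⁿ ≤ 7/1507.
0.6¹⁰ = 59049/9765625 is still above 7/1507 but 0.6¹¹ = 177147/48828125 is at or below it, so n = 11.

11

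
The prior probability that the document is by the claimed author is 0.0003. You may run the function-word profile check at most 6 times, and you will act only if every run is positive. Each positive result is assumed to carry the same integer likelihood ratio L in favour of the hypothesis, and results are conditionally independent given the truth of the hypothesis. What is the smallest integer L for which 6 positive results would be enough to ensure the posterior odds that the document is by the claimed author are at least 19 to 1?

Prior odds = 0.0003/0.9997 = 3/9997.
Target odds = 19.
Need L⁶ ≥ 19 ÷ (3/9997) = 189943/3.
6⁶ = 46656 < 189943/3 ≤ 117649 = 7⁶, so L = 7.

7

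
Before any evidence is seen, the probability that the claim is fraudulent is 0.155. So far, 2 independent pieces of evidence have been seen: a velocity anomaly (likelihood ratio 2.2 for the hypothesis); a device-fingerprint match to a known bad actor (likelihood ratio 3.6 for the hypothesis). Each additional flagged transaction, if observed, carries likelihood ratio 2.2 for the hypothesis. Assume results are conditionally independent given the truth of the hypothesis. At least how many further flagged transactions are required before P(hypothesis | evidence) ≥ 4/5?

2

Prior odds = 0.155/0.845 = 31/169.
Combined Bayes factor of the evidence already in hand = 2.2 × 3.6 = 7.92.
Odds after that evidence = (31/169) × 7.92 = 6138/4225.
Target odds = 0.8/0.2 = 4.
Need 2.2ⁿ ≥ 4 ÷ (6138/4225) = 8450/3069.
2.2¹ = 2.2 falls short of 8450/3069 but 2.2² = 4.84 reaches it, so n = 2.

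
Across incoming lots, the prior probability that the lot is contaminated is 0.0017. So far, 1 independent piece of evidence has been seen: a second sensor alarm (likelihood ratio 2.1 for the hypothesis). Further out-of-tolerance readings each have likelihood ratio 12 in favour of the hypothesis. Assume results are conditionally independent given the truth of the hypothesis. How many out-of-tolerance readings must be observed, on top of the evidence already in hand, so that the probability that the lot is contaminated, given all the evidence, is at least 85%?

Prior odds = 0.0017/0.9983 = 17/9983.
Bayes factor of the evidence already in hand = 2.1.
Odds after that evidence = (17/9983) × 2.1 = 357/99830.
Target odds = 0.85/0.15 = 17/3.
Need 12ⁿ ≥ 17/3 ÷ (357/99830) = 99830/63.
12² = 144 falls short of 99830/63 but 12³ = 1728 reaches it, so n = 3.

3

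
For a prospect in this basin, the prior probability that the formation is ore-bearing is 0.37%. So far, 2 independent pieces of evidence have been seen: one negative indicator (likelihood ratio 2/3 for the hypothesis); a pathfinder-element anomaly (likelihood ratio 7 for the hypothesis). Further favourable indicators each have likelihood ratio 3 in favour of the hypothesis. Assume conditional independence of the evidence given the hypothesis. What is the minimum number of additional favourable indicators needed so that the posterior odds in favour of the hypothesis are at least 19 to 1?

7

Prior odds = 0.0037/0.9963 = 37/9963.
Combined Bayes factor of the evidence already in hand = (2/3) × 7 = 14/3.
Odds after that evidence = (37/9963) × 14/3 = 518/29889.
Target odds = 19.
Need 3ⁿ ≥ 19 ÷ (518/29889) = 567891/518.
3⁶ = 729 falls short of 567891/518 but 3⁷ = 2187 reaches it, so n = 7.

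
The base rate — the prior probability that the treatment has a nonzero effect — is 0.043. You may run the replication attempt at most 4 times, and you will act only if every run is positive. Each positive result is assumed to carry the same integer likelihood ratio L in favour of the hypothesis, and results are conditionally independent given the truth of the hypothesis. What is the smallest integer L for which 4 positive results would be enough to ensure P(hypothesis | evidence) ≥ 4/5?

4

Prior odds = 0.043/0.957 = 43/957.
Target odds = 0.8/0.2 = 4.
Need L⁴ ≥ 4 ÷ (43/957) = 3828/43.
3⁴ = 81 < 3828/43 ≤ 256 = 4⁴, so L = 4.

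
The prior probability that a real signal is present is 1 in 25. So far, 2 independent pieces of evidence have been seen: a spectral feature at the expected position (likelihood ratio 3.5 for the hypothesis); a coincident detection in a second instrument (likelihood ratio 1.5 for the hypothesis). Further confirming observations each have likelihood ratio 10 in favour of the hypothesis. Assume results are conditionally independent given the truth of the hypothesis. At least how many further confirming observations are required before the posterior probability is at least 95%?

2

Prior odds = 0.04/0.96 = 1/24.
Combined Bayes factor of the evidence already in hand = 3.5 × 1.5 = 5.25.
Odds after that evidence = (1/24) × 5.25 = 0.21875.
Target odds = 0.95/0.05 = 19.
Need 10ⁿ ≥ 19 ÷ 0.21875 = 608/7.
10¹ = 10 falls short of 608/7 but 10² = 100 reaches it, so n = 2.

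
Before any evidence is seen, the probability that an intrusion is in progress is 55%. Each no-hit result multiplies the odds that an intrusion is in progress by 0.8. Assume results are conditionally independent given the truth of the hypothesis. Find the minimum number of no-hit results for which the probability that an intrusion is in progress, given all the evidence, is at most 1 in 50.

Prior odds: 0.55 ÷ 0.45 = 11/9.
Likelihood ratio per no-hit result = 0.8.
Target posterior odds = 0.02/0.98 = 1/49.
Need (11/9) × 0.8ⁿ ≤ 1/49, i.e. 0.8ⁿ ≤ 9/539.
0.8¹⁸ ≈0.0180144 is still above 9/539 but 0.8¹⁹ ≈0.0144115 is at or below it, so n = 19.

19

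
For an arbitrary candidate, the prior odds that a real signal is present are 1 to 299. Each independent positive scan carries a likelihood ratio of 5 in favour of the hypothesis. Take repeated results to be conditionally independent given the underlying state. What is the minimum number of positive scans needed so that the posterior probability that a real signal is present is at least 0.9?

Prior odds = 1/299.
Likelihood ratio per positive scan = 5.
Target posterior odds = 0.9/0.1 = 9.
Require 5ⁿ ≥ 9 ÷ (1/299) = 2691.
5⁴ = 625 falls short of 2691 but 5⁵ = 3125 reaches it, so n = 5.

5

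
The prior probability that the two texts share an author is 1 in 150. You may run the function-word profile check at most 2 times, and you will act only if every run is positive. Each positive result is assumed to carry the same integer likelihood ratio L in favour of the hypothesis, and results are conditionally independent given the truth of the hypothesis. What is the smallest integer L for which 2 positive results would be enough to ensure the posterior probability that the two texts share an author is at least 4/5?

25

Prior odds = (1/150)/(149/150) = 1/149.
Target odds = 0.8/0.2 = 4.
Need L² ≥ 4 ÷ (1/149) = 596.
24² = 576 < 596 ≤ 625 = 25², so L = 25.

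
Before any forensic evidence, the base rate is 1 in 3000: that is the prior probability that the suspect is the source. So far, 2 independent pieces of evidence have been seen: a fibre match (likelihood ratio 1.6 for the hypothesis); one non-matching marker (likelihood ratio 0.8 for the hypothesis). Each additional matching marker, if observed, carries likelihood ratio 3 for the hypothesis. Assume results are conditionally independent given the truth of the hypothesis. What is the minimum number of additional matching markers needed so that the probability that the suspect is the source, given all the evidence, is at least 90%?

10

Prior odds = (1/3000)/(2999/3000) = 1/2999.
Combined Bayes factor of the evidence already in hand = 1.6 × 0.8 = 1.28.
Odds after that evidence = (1/2999) × 1.28 = 32/74975.
Target odds = 0.9/0.1 = 9.
Need 3ⁿ ≥ 9 ÷ (32/74975) = 21086.71875.
3⁹ = 19683 falls short of 21086.71875 but 3¹⁰ = 59049 reaches it, so n = 10.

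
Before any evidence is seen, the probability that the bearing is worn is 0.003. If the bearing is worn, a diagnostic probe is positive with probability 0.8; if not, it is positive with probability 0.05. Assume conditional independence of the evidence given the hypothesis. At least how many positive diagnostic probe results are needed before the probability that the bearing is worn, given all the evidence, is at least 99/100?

4

Prior odds: 0.003 ÷ 0.997 = 3/997.
Likelihood ratio of a positive = 0.8/0.05 = 16.
Target posterior odds = 0.99/0.01 = 99.
Require 16ⁿ ≥ 99 ÷ (3/997) = 32901.
16³ = 4096 falls short of 32901 but 16⁴ = 65536 reaches it, so n = 4.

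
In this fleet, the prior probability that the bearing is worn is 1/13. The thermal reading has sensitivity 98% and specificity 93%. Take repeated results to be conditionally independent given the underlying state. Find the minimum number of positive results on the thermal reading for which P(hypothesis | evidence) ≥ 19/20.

Prior odds = (1/13)/(12/13) = 1/12.
False-positive rate = 1 − 0.93 = 0.07; likelihood ratio of a positive = 0.98/0.07 = 14.
Target posterior odds = 0.95/0.05 = 19.
Require 14ⁿ ≥ 19 ÷ (1/12) = 228.
14² = 196 falls short of 228 but 14³ = 2744 reaches it, so n = 3.

3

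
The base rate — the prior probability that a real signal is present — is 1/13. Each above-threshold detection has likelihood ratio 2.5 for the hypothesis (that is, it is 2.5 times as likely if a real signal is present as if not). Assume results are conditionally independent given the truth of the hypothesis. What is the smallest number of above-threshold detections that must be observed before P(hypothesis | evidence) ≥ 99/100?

8

Prior odds = (1/13)/(12/13) = 1/12.
Likelihood ratio per above-threshold detection = 2.5.
Target posterior odds = 0.99/0.01 = 99.
Need (1/12) × 2.5ⁿ ≥ 99, i.e. 2.5ⁿ ≥ 1188.
2.5⁷ = 610.3515625 falls short of 1188 but 2.5⁸ = 390625/256 reaches it, so n = 8.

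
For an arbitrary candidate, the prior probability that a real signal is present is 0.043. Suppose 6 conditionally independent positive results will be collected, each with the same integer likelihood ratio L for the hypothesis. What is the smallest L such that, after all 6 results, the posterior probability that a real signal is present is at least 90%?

Prior odds = 0.043/0.957 = 43/957.
Target odds = 0.9/0.1 = 9.
Need L⁶ ≥ 9 ÷ (43/957) = 8613/43.
2⁶ = 64 < 8613/43 ≤ 729 = 3⁶, so L = 3.

3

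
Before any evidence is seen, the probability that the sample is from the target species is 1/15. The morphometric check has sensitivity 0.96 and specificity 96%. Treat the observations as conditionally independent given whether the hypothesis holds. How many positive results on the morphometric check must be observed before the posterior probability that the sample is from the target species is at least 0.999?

Prior odds: (1/15) ÷ (14/15) = 1/14.
False-positive rate = 1 − 0.96 = 0.04; likelihood ratio of a positive = 0.96/0.04 = 24.
Target posterior odds = 0.999/0.001 = 999.
Need (1/14) × 24ⁿ ≥ 999, i.e. 24ⁿ ≥ 13986.
24³ = 13824 falls short of 13986 but 24⁴ = 331776 reaches it, so n = 4.

4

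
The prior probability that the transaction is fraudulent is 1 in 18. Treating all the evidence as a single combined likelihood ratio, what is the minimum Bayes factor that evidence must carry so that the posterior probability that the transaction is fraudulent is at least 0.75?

Prior odds = (1/18)/(17/18) = 1/17.
Target odds = 0.75/0.25 = 3.
Required Bayes factor = 3 ÷ (1/17) = 51.

51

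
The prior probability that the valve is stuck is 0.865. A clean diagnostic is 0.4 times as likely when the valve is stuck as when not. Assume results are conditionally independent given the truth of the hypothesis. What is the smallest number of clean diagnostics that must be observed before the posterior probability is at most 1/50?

7

Prior odds = 0.865/0.135 = 173/27.
Likelihood ratio per clean diagnostic = 0.4.
Target posterior odds = 0.02/0.98 = 1/49.
Need (173/27) × 0.4ⁿ ≤ 1/49, i.e. 0.4ⁿ ≤ 27/8477.
0.4⁶ = 64/15625 is still above 27/8477 but 0.4⁷ = 128/78125 is at or below it, so n = 7.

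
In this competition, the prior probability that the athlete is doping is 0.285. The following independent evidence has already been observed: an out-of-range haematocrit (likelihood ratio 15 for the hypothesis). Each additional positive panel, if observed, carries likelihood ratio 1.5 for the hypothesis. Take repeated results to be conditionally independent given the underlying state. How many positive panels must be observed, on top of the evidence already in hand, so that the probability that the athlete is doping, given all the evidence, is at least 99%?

Prior odds = 0.285/0.715 = 57/143.
Bayes factor of the evidence already in hand = 15.
Odds after that evidence = (57/143) × 15 = 855/143.
Target odds = 0.99/0.01 = 99.
Need 1.5ⁿ ≥ 99 ÷ (855/143) = 1573/95.
1.5⁶ = 11.390625 falls short of 1573/95 but 1.5⁷ = 17.0859375 reaches it, so n = 7.

7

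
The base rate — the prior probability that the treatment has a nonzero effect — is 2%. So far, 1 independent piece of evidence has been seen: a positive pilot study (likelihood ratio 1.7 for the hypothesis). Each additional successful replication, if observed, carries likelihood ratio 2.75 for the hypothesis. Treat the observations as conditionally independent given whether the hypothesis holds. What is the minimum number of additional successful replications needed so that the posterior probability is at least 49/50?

Prior odds = 0.02/0.98 = 1/49.
Bayes factor of the evidence already in hand = 1.7.
Odds after that evidence = (1/49) × 1.7 = 17/490.
Target odds = 0.98/0.02 = 49.
Need 2.75ⁿ ≥ 49 ÷ (17/490) = 24010/17.
2.75⁷ = 19487171/16384 falls short of 24010/17 but 2.75⁸ = 214358881/65536 reaches it, so n = 8.

8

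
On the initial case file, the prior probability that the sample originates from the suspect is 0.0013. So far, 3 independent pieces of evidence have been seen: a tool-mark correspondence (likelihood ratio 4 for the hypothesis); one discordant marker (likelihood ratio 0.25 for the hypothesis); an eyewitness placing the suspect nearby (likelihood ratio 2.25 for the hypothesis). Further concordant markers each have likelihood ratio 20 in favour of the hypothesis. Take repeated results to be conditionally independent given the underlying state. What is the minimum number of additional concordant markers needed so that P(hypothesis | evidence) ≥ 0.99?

4

Prior odds = 0.0013/0.9987 = 13/9987.
Combined Bayes factor of the evidence already in hand = 4 × 0.25 × 2.25 = 2.25.
Odds after that evidence = (13/9987) × 2.25 = 39/13316.
Target odds = 0.99/0.01 = 99.
Need 20ⁿ ≥ 99 ÷ (39/13316) = 439428/13.
20³ = 8000 falls short of 439428/13 but 20⁴ = 160000 reaches it, so n = 4.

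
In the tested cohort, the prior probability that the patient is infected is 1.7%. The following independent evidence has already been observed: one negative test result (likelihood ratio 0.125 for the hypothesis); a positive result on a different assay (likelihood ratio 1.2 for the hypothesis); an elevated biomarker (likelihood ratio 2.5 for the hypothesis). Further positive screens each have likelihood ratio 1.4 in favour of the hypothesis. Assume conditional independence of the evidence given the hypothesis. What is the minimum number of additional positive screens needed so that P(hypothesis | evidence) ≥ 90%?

Prior odds = 0.017/0.983 = 17/983.
Combined Bayes factor of the evidence already in hand = 0.125 × 1.2 × 2.5 = 0.375.
Odds after that evidence = (17/983) × 0.375 = 51/7864.
Target odds = 0.9/0.1 = 9.
Need 1.4ⁿ ≥ 9 ÷ (51/7864) = 23592/17.
1.4²¹ ≈1171.36 falls short of 23592/17 but 1.4²² ≈1639.9 reaches it, so n = 22.

22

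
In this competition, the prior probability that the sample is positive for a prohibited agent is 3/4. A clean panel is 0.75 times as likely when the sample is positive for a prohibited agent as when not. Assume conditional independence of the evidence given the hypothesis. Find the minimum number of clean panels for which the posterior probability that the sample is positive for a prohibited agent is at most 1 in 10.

Prior odds: 0.75 ÷ 0.25 = 3.
Likelihood ratio per clean panel = 0.75.
Target posterior odds = 0.1/0.9 = 1/9.
Need 3 × 0.75ⁿ ≤ 1/9, i.e. 0.75ⁿ ≤ 1/27.
0.75¹¹ = 177147/4194304 is still above 1/27 but 0.75¹² = 531441/16777216 is at or below it, so n = 12.

12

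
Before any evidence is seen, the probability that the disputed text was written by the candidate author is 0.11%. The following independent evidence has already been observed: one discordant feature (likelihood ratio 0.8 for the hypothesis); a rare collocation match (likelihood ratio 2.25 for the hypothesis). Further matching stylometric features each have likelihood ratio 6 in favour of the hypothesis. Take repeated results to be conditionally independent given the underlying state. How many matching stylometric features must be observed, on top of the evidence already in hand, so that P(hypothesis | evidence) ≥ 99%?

Prior odds = 0.0011/0.9989 = 11/9989.
Combined Bayes factor of the evidence already in hand = 0.8 × 2.25 = 1.8.
Odds after that evidence = (11/9989) × 1.8 = 99/49945.
Target odds = 0.99/0.01 = 99.
Need 6ⁿ ≥ 99 ÷ (99/49945) = 49945.
6⁶ = 46656 falls short of 49945 but 6⁷ = 279936 reaches it, so n = 7.

7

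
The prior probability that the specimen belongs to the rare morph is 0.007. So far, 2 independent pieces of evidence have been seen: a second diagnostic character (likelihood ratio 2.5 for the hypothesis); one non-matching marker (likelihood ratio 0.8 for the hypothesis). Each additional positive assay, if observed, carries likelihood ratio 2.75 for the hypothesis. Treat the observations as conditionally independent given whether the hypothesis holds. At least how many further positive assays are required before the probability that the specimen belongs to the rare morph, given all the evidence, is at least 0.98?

9

Prior odds = 0.007/0.993 = 7/993.
Combined Bayes factor of the evidence already in hand = 2.5 × 0.8 = 2.
Odds after that evidence = (7/993) × 2 = 14/993.
Target odds = 0.98/0.02 = 49.
Need 2.75ⁿ ≥ 49 ÷ (14/993) = 3475.5.
2.75⁸ = 214358881/65536 falls short of 3475.5 but 2.75⁹ ≈8994.86 reaches it, so n = 9.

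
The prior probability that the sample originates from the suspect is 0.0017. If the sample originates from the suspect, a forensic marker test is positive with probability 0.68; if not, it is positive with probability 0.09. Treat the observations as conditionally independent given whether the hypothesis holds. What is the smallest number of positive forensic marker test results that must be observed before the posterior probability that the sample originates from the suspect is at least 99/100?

Prior odds: 0.0017 ÷ 0.9983 = 17/9983.
Likelihood ratio of a positive = 0.68/0.09 = 68/9.
Target posterior odds = 0.99/0.01 = 99.
Need (17/9983) × (68/9)ⁿ ≥ 99, i.e. (68/9)ⁿ ≥ 988317/17.
(68/9)⁵ ≈24622.5 falls short of 988317/17 but (68/9)⁶ ≈186037 reaches it, so n = 6.

6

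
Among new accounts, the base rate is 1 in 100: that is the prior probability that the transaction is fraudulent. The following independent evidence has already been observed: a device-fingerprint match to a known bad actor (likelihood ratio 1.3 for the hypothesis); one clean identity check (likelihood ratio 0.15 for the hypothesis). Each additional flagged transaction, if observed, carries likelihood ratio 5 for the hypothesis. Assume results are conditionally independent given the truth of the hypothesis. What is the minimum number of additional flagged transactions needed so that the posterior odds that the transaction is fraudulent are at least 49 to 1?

Prior odds = 0.01/0.99 = 1/99.
Combined Bayes factor of the evidence already in hand = 1.3 × 0.15 = 0.195.
Odds after that evidence = (1/99) × 0.195 = 13/6600.
Target odds = 49.
Need 5ⁿ ≥ 49 ÷ (13/6600) = 323400/13.
5⁶ = 15625 falls short of 323400/13 but 5⁷ = 78125 reaches it, so n = 7.

7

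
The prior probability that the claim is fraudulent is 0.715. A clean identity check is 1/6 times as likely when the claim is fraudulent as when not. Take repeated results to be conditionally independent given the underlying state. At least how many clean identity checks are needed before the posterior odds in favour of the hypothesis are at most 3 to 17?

Prior odds = 0.715/0.285 = 143/57.
Likelihood ratio per clean identity check = 1/6.
Target odds = 3/17.
Require (1/6)ⁿ ≤ 3/17 ÷ (143/57) = 171/2431.
(1/6)¹ = 1/6 is still above 171/2431 but (1/6)² = 1/36 is at or below it, so n = 2.

2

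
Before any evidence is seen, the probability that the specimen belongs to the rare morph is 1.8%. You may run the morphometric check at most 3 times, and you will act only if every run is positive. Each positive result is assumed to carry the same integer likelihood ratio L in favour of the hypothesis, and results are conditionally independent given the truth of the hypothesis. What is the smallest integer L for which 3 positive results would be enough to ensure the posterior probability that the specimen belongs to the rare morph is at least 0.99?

18

Prior odds = 0.018/0.982 = 9/491.
Target odds = 0.99/0.01 = 99.
Need L³ ≥ 99 ÷ (9/491) = 5401.
17³ = 4913 < 5401 ≤ 5832 = 18³, so L = 18.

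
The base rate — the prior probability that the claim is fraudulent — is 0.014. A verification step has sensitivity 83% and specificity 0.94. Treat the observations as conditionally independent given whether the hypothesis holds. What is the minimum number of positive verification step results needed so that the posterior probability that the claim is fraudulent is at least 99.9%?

Prior odds: 0.014 ÷ 0.986 = 7/493.
False-positive rate = 1 − 0.94 = 0.06; likelihood ratio of a positive = 0.83/0.06 = 83/6.
Target odds: 0.999 ÷ 0.001 = 999.
Need (7/493) × (83/6)ⁿ ≥ 999, i.e. (83/6)ⁿ ≥ 492507/7.
(83/6)⁴ = 47458321/1296 falls short of 492507/7 but (83/6)⁵ ≈506564 reaches it, so n = 5.

5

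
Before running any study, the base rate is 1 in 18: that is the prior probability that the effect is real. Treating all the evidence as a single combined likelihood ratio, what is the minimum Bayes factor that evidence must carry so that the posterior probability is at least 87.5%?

119

Prior odds = (1/18)/(17/18) = 1/17.
Target odds = 0.875/0.125 = 7.
Required Bayes factor = 7 ÷ (1/17) = 119.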